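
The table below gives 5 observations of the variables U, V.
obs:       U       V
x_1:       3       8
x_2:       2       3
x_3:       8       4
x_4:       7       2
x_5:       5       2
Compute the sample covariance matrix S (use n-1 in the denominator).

Step 1 — column means:
  mean(U) = (3 + 2 + 8 + 7 + 5) / 5 = 25/5 = 5
  mean(V) = (8 + 3 + 4 + 2 + 2) / 5 = 19/5 = 3.8

Step 2 — sample covariance S[i,j] = (1/(n-1)) · Σ_k (x_{k,i} - mean_i) · (x_{k,j} - mean_j), with n-1 = 4.
  S[U,U] = ((-2)·(-2) + (-3)·(-3) + (3)·(3) + (2)·(2) + (0)·(0)) / 4 = 26/4 = 6.5
  S[U,V] = ((-2)·(4.2) + (-3)·(-0.8) + (3)·(0.2) + (2)·(-1.8) + (0)·(-1.8)) / 4 = -9/4 = -2.25
  S[V,V] = ((4.2)·(4.2) + (-0.8)·(-0.8) + (0.2)·(0.2) + (-1.8)·(-1.8) + (-1.8)·(-1.8)) / 4 = 24.8/4 = 6.2

S is symmetric (S[j,i] = S[i,j]). Assembling:

S = [[6.5, -2.25],
 [-2.25, 6.2]]


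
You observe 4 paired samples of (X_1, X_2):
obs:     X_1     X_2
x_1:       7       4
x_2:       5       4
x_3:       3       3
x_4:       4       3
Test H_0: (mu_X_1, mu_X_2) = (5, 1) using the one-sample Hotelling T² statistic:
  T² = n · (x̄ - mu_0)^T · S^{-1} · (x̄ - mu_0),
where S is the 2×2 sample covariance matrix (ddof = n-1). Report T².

Step 1 — sample mean vector:
  mean(X_1) = (7 + 5 + 3 + 4) / 4 = 19/4 = 4.75
  mean(X_2) = (4 + 4 + 3 + 3) / 4 = 14/4 = 3.5
  x̄ = (4.75, 3.5),  deviation x̄ - mu_0 = (4.75, 3.5) - (5, 1) = (-0.25, 2.5).

Step 2 — sample covariance matrix, S[i,j] = (1/(n-1)) · Σ_k (x_{k,i} - mean_i) · (x_{k,j} - mean_j), divisor n-1 = 3:
  S[X_1,X_1] = ((2.25)·(2.25) + (0.25)·(0.25) + (-1.75)·(-1.75) + (-0.75)·(-0.75)) / 3 = 8.75/3 = 2.9167
  S[X_1,X_2] = ((2.25)·(0.5) + (0.25)·(0.5) + (-1.75)·(-0.5) + (-0.75)·(-0.5)) / 3 = 2.5/3 = 0.8333
  S[X_2,X_2] = ((0.5)·(0.5) + (0.5)·(0.5) + (-0.5)·(-0.5) + (-0.5)·(-0.5)) / 3 = 1/3 = 0.3333
  S = [[2.9167, 0.8333],
 [0.8333, 0.3333]].

Step 3 — invert S. det(S) = 2.9167·0.3333 - (0.8333)² = 0.2778.
  S^{-1} = (1/det) · [[d, -b], [-b, a]] = [[1.2, -3],
 [-3, 10.5]].

Step 4 — quadratic form (x̄ - mu_0)^T · S^{-1} · (x̄ - mu_0):
  S^{-1} · (x̄ - mu_0) = (-7.8, 27),
  (x̄ - mu_0)^T · [...] = (-0.25)·(-7.8) + (2.5)·(27) = 69.45.

Step 5 — scale by n: T² = 4 · 69.45 = 277.8.

T² ≈ 277.8


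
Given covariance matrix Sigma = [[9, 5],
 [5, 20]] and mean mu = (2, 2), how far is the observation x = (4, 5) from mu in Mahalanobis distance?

Step 1 — centre the observation: (x - mu) = (2, 3).

Step 2 — invert Sigma. det(Sigma) = 9·20 - (5)² = 155.
  Sigma^{-1} = (1/det) · [[d, -b], [-b, a]] = [[0.129, -0.0323],
 [-0.0323, 0.0581]].

Step 3 — form the quadratic (x - mu)^T · Sigma^{-1} · (x - mu):
  Sigma^{-1} · (x - mu) = (0.1613, 0.1097).
  (x - mu)^T · [Sigma^{-1} · (x - mu)] = (2)·(0.1613) + (3)·(0.1097) = 0.6516.

Step 4 — take square root: d = √(0.6516) ≈ 0.8072.

d(x, mu) = √(0.6516) ≈ 0.8072


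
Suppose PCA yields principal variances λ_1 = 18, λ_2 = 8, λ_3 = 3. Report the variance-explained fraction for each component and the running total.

Step 1 — total variance = trace(Sigma) = Σ λ_i = 18 + 8 + 3 = 29.

Step 2 — fraction explained by component i = λ_i / Σ λ:
  PC1: 18/29 = 0.6207
  PC2: 8/29 = 0.2759
  PC3: 3/29 = 0.1034

Step 3 — cumulative fraction after k components = (λ_1 + ... + λ_k) / Σ λ:
  k = 1: 18/29 = 0.6207
  k = 2: (18 + 8)/29 = 26/29 = 0.8966
  k = 3: (18 + 8 + 3)/29 = 29/29 = 1

Summary (fraction, with percent):

explained: PC1 0.6207 (62.07%), PC2 0.2759 (27.59%), PC3 0.1034 (10.34%);  cumulative: 0.6207, 0.8966, 1


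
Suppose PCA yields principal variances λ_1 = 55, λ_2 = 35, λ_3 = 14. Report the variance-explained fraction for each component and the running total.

Step 1 — total variance = trace(Sigma) = Σ λ_i = 55 + 35 + 14 = 104.

Step 2 — fraction explained by component i = λ_i / Σ λ:
  PC1: 55/104 = 0.5288
  PC2: 35/104 = 0.3365
  PC3: 14/104 = 0.1346

Step 3 — cumulative fraction after k components = (λ_1 + ... + λ_k) / Σ λ:
  k = 1: 55/104 = 0.5288
  k = 2: (55 + 35)/104 = 90/104 = 0.8654
  k = 3: (55 + 35 + 14)/104 = 104/104 = 1

Summary (fraction, with percent):

explained: PC1 0.5288 (52.88%), PC2 0.3365 (33.65%), PC3 0.1346 (13.46%);  cumulative: 0.5288, 0.8654, 1


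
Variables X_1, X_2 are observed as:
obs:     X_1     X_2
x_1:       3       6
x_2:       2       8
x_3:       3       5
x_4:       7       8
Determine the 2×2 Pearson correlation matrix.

Step 1 — column means:
  mean(X_1) = (3 + 2 + 3 + 7) / 4 = 15/4 = 3.75
  mean(X_2) = (6 + 8 + 5 + 8) / 4 = 27/4 = 6.75

Step 2 — sample variances and covariances s[i,j] = (1/(n-1)) · Σ_k (x_{k,i} - mean_i) · (x_{k,j} - mean_j), with n-1 = 3:
  s[X_1,X_1] = ((-0.75)·(-0.75) + (-1.75)·(-1.75) + (-0.75)·(-0.75) + (3.25)·(3.25)) / 3 = 14.75/3 = 4.9167
  s[X_1,X_2] = ((-0.75)·(-0.75) + (-1.75)·(1.25) + (-0.75)·(-1.75) + (3.25)·(1.25)) / 3 = 3.75/3 = 1.25
  s[X_2,X_2] = ((-0.75)·(-0.75) + (1.25)·(1.25) + (-1.75)·(-1.75) + (1.25)·(1.25)) / 3 = 6.75/3 = 2.25
  Sample standard deviations s_i = √(s[i,i]):
  s(X_1) = √(4.9167) = 2.2174
  s(X_2) = √(2.25) = 1.5

Step 3 — r_{ij} = s_{ij} / (s_i · s_j):
  r[X_1,X_1] = 1 (diagonal).
  r[X_1,X_2] = 1.25 / (2.2174 · 1.5) = 1.25 / 3.326 = 0.3758
  r[X_2,X_2] = 1 (diagonal).

R is symmetric with unit diagonal. Assembling:

R = [[1, 0.3758],
 [0.3758, 1]]


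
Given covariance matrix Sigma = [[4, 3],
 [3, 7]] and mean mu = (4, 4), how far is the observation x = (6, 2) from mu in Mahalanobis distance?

Step 1 — centre the observation: (x - mu) = (2, -2).

Step 2 — invert Sigma. det(Sigma) = 4·7 - (3)² = 19.
  Sigma^{-1} = (1/det) · [[d, -b], [-b, a]] = [[0.3684, -0.1579],
 [-0.1579, 0.2105]].

Step 3 — form the quadratic (x - mu)^T · Sigma^{-1} · (x - mu):
  Sigma^{-1} · (x - mu) = (1.0526, -0.7368).
  (x - mu)^T · [Sigma^{-1} · (x - mu)] = (2)·(1.0526) + (-2)·(-0.7368) = 3.5789.

Step 4 — take square root: d = √(3.5789) ≈ 1.8918.

d(x, mu) = √(3.5789) ≈ 1.8918


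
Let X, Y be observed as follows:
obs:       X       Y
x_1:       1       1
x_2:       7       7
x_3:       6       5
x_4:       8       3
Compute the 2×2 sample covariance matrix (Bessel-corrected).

Step 1 — column means:
  mean(X) = (1 + 7 + 6 + 8) / 4 = 22/4 = 5.5
  mean(Y) = (1 + 7 + 5 + 3) / 4 = 16/4 = 4

Step 2 — sample covariance S[i,j] = (1/(n-1)) · Σ_k (x_{k,i} - mean_i) · (x_{k,j} - mean_j), with n-1 = 3.
  S[X,X] = ((-4.5)·(-4.5) + (1.5)·(1.5) + (0.5)·(0.5) + (2.5)·(2.5)) / 3 = 29/3 = 9.6667
  S[X,Y] = ((-4.5)·(-3) + (1.5)·(3) + (0.5)·(1) + (2.5)·(-1)) / 3 = 16/3 = 5.3333
  S[Y,Y] = ((-3)·(-3) + (3)·(3) + (1)·(1) + (-1)·(-1)) / 3 = 20/3 = 6.6667

S is symmetric (S[j,i] = S[i,j]). Assembling:

S = [[9.6667, 5.3333],
 [5.3333, 6.6667]]


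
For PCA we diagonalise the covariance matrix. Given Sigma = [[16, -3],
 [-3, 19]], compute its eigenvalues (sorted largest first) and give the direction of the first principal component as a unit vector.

Step 1 — characteristic polynomial of 2×2 Sigma:
  det(Sigma - λI) = λ² - trace · λ + det = 0.
  trace = 16 + 19 = 35, det = 16·19 - (-3)² = 295.
Step 2 — discriminant:
  Δ = trace² - 4·det = 1225 - 1180 = 45.
Step 3 — eigenvalues:
  λ = (trace ± √Δ)/2 = (35 ± 6.7082)/2,
  λ_1 = 20.8541,  λ_2 = 14.1459.

Step 4 — unit eigenvector for λ_1: solve (Sigma - λ_1 I)v = 0. First row:
  (16 - 20.8541)·v_x + (-3)·v_y = 0, i.e. (-4.8541)·v_x + (-3)·v_y = 0,
  so v ∝ (b, λ_1 - a) = (-3, 4.8541); multiply by -1 so the first entry is positive: u = (3, -4.8541).
  ||u|| = √((3)² + (-4.8541)²) = √(32.5623) ≈ 5.7063,
  v_1 = u/||u|| ≈ (0.5257, -0.8507) (||v_1|| = 1).

λ_1 = 20.8541,  λ_2 = 14.1459;  v_1 ≈ (0.5257, -0.8507)


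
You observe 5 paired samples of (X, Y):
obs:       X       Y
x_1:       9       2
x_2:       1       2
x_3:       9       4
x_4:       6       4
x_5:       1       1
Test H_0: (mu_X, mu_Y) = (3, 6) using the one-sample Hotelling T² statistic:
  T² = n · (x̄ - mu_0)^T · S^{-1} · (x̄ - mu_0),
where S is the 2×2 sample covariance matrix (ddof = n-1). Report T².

Step 1 — sample mean vector:
  mean(X) = (9 + 1 + 9 + 6 + 1) / 5 = 26/5 = 5.2
  mean(Y) = (2 + 2 + 4 + 4 + 1) / 5 = 13/5 = 2.6
  x̄ = (5.2, 2.6),  deviation x̄ - mu_0 = (5.2, 2.6) - (3, 6) = (2.2, -3.4).

Step 2 — sample covariance matrix, S[i,j] = (1/(n-1)) · Σ_k (x_{k,i} - mean_i) · (x_{k,j} - mean_j), divisor n-1 = 4:
  S[X,X] = ((3.8)·(3.8) + (-4.2)·(-4.2) + (3.8)·(3.8) + (0.8)·(0.8) + (-4.2)·(-4.2)) / 4 = 64.8/4 = 16.2
  S[X,Y] = ((3.8)·(-0.6) + (-4.2)·(-0.6) + (3.8)·(1.4) + (0.8)·(1.4) + (-4.2)·(-1.6)) / 4 = 13.4/4 = 3.35
  S[Y,Y] = ((-0.6)·(-0.6) + (-0.6)·(-0.6) + (1.4)·(1.4) + (1.4)·(1.4) + (-1.6)·(-1.6)) / 4 = 7.2/4 = 1.8
  S = [[16.2, 3.35],
 [3.35, 1.8]].

Step 3 — invert S. det(S) = 16.2·1.8 - (3.35)² = 17.9375.
  S^{-1} = (1/det) · [[d, -b], [-b, a]] = [[0.1003, -0.1868],
 [-0.1868, 0.9031]].

Step 4 — quadratic form (x̄ - mu_0)^T · S^{-1} · (x̄ - mu_0):
  S^{-1} · (x̄ - mu_0) = (0.8557, -3.4815),
  (x̄ - mu_0)^T · [...] = (2.2)·(0.8557) + (-3.4)·(-3.4815) = 13.7199.

Step 5 — scale by n: T² = 5 · 13.7199 = 68.5993.

T² ≈ 68.5993


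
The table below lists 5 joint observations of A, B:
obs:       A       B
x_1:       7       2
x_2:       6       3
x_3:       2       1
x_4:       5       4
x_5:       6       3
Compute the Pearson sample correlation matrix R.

Step 1 — column means:
  mean(A) = (7 + 6 + 2 + 5 + 6) / 5 = 26/5 = 5.2
  mean(B) = (2 + 3 + 1 + 4 + 3) / 5 = 13/5 = 2.6

Step 2 — sample variances and covariances s[i,j] = (1/(n-1)) · Σ_k (x_{k,i} - mean_i) · (x_{k,j} - mean_j), with n-1 = 4:
  s[A,A] = ((1.8)·(1.8) + (0.8)·(0.8) + (-3.2)·(-3.2) + (-0.2)·(-0.2) + (0.8)·(0.8)) / 4 = 14.8/4 = 3.7
  s[A,B] = ((1.8)·(-0.6) + (0.8)·(0.4) + (-3.2)·(-1.6) + (-0.2)·(1.4) + (0.8)·(0.4)) / 4 = 4.4/4 = 1.1
  s[B,B] = ((-0.6)·(-0.6) + (0.4)·(0.4) + (-1.6)·(-1.6) + (1.4)·(1.4) + (0.4)·(0.4)) / 4 = 5.2/4 = 1.3
  Sample standard deviations s_i = √(s[i,i]):
  s(A) = √(3.7) = 1.9235
  s(B) = √(1.3) = 1.1402

Step 3 — r_{ij} = s_{ij} / (s_i · s_j):
  r[A,A] = 1 (diagonal).
  r[A,B] = 1.1 / (1.9235 · 1.1402) = 1.1 / 2.1932 = 0.5016
  r[B,B] = 1 (diagonal).

R is symmetric with unit diagonal. Assembling:

R = [[1, 0.5016],
 [0.5016, 1]]


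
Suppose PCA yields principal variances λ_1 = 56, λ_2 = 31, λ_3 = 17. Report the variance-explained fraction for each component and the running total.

Step 1 — total variance = trace(Sigma) = Σ λ_i = 56 + 31 + 17 = 104.

Step 2 — fraction explained by component i = λ_i / Σ λ:
  PC1: 56/104 = 0.5385
  PC2: 31/104 = 0.2981
  PC3: 17/104 = 0.1635

Step 3 — cumulative fraction after k components = (λ_1 + ... + λ_k) / Σ λ:
  k = 1: 56/104 = 0.5385
  k = 2: (56 + 31)/104 = 87/104 = 0.8365
  k = 3: (56 + 31 + 17)/104 = 104/104 = 1

Summary (fraction, with percent):

explained: PC1 0.5385 (53.85%), PC2 0.2981 (29.81%), PC3 0.1635 (16.35%);  cumulative: 0.5385, 0.8365, 1


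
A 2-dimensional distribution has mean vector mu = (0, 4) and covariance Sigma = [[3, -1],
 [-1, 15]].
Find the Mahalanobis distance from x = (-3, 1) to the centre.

Step 1 — centre the observation: (x - mu) = (-3, -3).

Step 2 — invert Sigma. det(Sigma) = 3·15 - (-1)² = 44.
  Sigma^{-1} = (1/det) · [[d, -b], [-b, a]] = [[0.3409, 0.0227],
 [0.0227, 0.0682]].

Step 3 — form the quadratic (x - mu)^T · Sigma^{-1} · (x - mu):
  Sigma^{-1} · (x - mu) = (-1.0909, -0.2727).
  (x - mu)^T · [Sigma^{-1} · (x - mu)] = (-3)·(-1.0909) + (-3)·(-0.2727) = 4.0909.

Step 4 — take square root: d = √(4.0909) ≈ 2.0226.

d(x, mu) = √(4.0909) ≈ 2.0226


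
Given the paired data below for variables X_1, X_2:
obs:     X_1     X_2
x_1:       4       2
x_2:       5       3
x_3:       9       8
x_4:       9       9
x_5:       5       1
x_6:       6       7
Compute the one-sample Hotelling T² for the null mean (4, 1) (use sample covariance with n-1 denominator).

Step 1 — sample mean vector:
  mean(X_1) = (4 + 5 + 9 + 9 + 5 + 6) / 6 = 38/6 = 6.3333
  mean(X_2) = (2 + 3 + 8 + 9 + 1 + 7) / 6 = 30/6 = 5
  x̄ = (6.3333, 5),  deviation x̄ - mu_0 = (6.3333, 5) - (4, 1) = (2.3333, 4).

Step 2 — sample covariance matrix, S[i,j] = (1/(n-1)) · Σ_k (x_{k,i} - mean_i) · (x_{k,j} - mean_j), divisor n-1 = 5:
  S[X_1,X_1] = ((-2.3333)·(-2.3333) + (-1.3333)·(-1.3333) + (2.6667)·(2.6667) + (2.6667)·(2.6667) + (-1.3333)·(-1.3333) + (-0.3333)·(-0.3333)) / 5 = 23.3333/5 = 4.6667
  S[X_1,X_2] = ((-2.3333)·(-3) + (-1.3333)·(-2) + (2.6667)·(3) + (2.6667)·(4) + (-1.3333)·(-4) + (-0.3333)·(2)) / 5 = 33/5 = 6.6
  S[X_2,X_2] = ((-3)·(-3) + (-2)·(-2) + (3)·(3) + (4)·(4) + (-4)·(-4) + (2)·(2)) / 5 = 58/5 = 11.6
  S = [[4.6667, 6.6],
 [6.6, 11.6]].

Step 3 — invert S. det(S) = 4.6667·11.6 - (6.6)² = 10.5733.
  S^{-1} = (1/det) · [[d, -b], [-b, a]] = [[1.0971, -0.6242],
 [-0.6242, 0.4414]].

Step 4 — quadratic form (x̄ - mu_0)^T · S^{-1} · (x̄ - mu_0):
  S^{-1} · (x̄ - mu_0) = (0.0631, 0.309),
  (x̄ - mu_0)^T · [...] = (2.3333)·(0.0631) + (4)·(0.309) = 1.3829.

Step 5 — scale by n: T² = 6 · 1.3829 = 8.2976.

T² ≈ 8.2976


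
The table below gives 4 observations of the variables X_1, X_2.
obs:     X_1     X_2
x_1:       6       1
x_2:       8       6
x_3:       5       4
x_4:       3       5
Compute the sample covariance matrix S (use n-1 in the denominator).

Step 1 — column means:
  mean(X_1) = (6 + 8 + 5 + 3) / 4 = 22/4 = 5.5
  mean(X_2) = (1 + 6 + 4 + 5) / 4 = 16/4 = 4

Step 2 — sample covariance S[i,j] = (1/(n-1)) · Σ_k (x_{k,i} - mean_i) · (x_{k,j} - mean_j), with n-1 = 3.
  S[X_1,X_1] = ((0.5)·(0.5) + (2.5)·(2.5) + (-0.5)·(-0.5) + (-2.5)·(-2.5)) / 3 = 13/3 = 4.3333
  S[X_1,X_2] = ((0.5)·(-3) + (2.5)·(2) + (-0.5)·(0) + (-2.5)·(1)) / 3 = 1/3 = 0.3333
  S[X_2,X_2] = ((-3)·(-3) + (2)·(2) + (0)·(0) + (1)·(1)) / 3 = 14/3 = 4.6667

S is symmetric (S[j,i] = S[i,j]). Assembling:

S = [[4.3333, 0.3333],
 [0.3333, 4.6667]]


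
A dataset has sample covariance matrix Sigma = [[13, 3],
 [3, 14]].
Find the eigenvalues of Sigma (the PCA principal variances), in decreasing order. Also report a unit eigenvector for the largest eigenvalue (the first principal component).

Step 1 — characteristic polynomial of 2×2 Sigma:
  det(Sigma - λI) = λ² - trace · λ + det = 0.
  trace = 13 + 14 = 27, det = 13·14 - (3)² = 173.
Step 2 — discriminant:
  Δ = trace² - 4·det = 729 - 692 = 37.
Step 3 — eigenvalues:
  λ = (trace ± √Δ)/2 = (27 ± 6.0828)/2,
  λ_1 = 16.5414,  λ_2 = 10.4586.

Step 4 — unit eigenvector for λ_1: solve (Sigma - λ_1 I)v = 0. First row:
  (13 - 16.5414)·v_x + (3)·v_y = 0, i.e. (-3.5414)·v_x + (3)·v_y = 0,
  so v ∝ (b, λ_1 - a) = (3, 3.5414) = u.
  ||u|| = √((3)² + (3.5414)²) = √(21.5414) ≈ 4.6413,
  v_1 = u/||u|| ≈ (0.6464, 0.763) (||v_1|| = 1).

λ_1 = 16.5414,  λ_2 = 10.4586;  v_1 ≈ (0.6464, 0.763)


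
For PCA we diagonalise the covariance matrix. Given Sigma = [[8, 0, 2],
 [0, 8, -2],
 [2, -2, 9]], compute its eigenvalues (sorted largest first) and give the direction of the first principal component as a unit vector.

Step 1 — characteristic polynomial p(λ) = det(λI - Sigma) = λ³ - tr·λ² + c_1·λ - det, where tr = trace, c_1 = sum of the principal 2×2 minors, det = det(Sigma):
  tr = 8 + 8 + 9 = 25,
  c_1 = (8·8 - (0)²) + (8·9 - (2)²) + (8·9 - (-2)²) = 64 + 68 + 68 = 200,
  det = 8·(8·9 - (-2)²) - (0)·((0)·9 - (-2)·(2)) + (2)·((0)·(-2) - 8·(2)) = 8·(68) - (0)·(4) + (2)·(-16) = 512.
  So p(λ) = λ³ - 25λ² + 200λ - 512.
Step 2 — look for an integer root (rational root theorem: any rational root is an integer divisor of 512). Testing λ = 8:
  p(8) = 512 - 1600 + 1600 - 512 = 0  ✓
  Dividing out (λ - 8): p(λ) = (λ - 8)(λ² - 17λ + 64).
Step 3 — remaining eigenvalues from the quadratic λ² - 17λ + 64 = 0:
  Δ = 17² - 4·64 = 289 - 256 = 33,  λ = (17 ± √33)/2 = (17 ± 5.7446)/2 ≈ 11.3723 or 5.6277.
  Sorted: λ_1 = 11.3723,  λ_2 = 8,  λ_3 = 5.6277  (check: sum = 25 = tr ✓).

Step 4 — unit eigenvector for λ_1 ≈ 11.3723: v spans the null space of (Sigma - λ_1 I), whose rows are
  r_1 = (-3.3723, 0, 2),  r_2 = (0, -3.3723, -2),  r_3 = (2, -2, -2.3723).
  v is orthogonal to every row, so take v ∝ r_1 × r_2 = ((0)·(-2) - (2)·(-3.3723), (2)·(0) - (-3.3723)·(-2), (-3.3723)·(-3.3723) - (0)·(0)) ≈ (6.7446, -6.7446, 11.3723).
  Let u = (6.7446, -6.7446, 11.3723).
  ||u|| = √((6.7446)² + (-6.7446)² + (11.3723)²) = √(220.307) ≈ 14.8427,  v_1 = u/||u|| ≈ (0.4544, -0.4544, 0.7662) (||v_1|| = 1).

λ_1 = 11.3723,  λ_2 = 8,  λ_3 = 5.6277;  v_1 ≈ (0.4544, -0.4544, 0.7662)


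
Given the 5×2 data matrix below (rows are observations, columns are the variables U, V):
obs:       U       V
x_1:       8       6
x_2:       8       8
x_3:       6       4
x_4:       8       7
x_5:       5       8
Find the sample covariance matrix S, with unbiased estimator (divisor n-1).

Step 1 — column means:
  mean(U) = (8 + 8 + 6 + 8 + 5) / 5 = 35/5 = 7
  mean(V) = (6 + 8 + 4 + 7 + 8) / 5 = 33/5 = 6.6

Step 2 — sample covariance S[i,j] = (1/(n-1)) · Σ_k (x_{k,i} - mean_i) · (x_{k,j} - mean_j), with n-1 = 4.
  S[U,U] = ((1)·(1) + (1)·(1) + (-1)·(-1) + (1)·(1) + (-2)·(-2)) / 4 = 8/4 = 2
  S[U,V] = ((1)·(-0.6) + (1)·(1.4) + (-1)·(-2.6) + (1)·(0.4) + (-2)·(1.4)) / 4 = 1/4 = 0.25
  S[V,V] = ((-0.6)·(-0.6) + (1.4)·(1.4) + (-2.6)·(-2.6) + (0.4)·(0.4) + (1.4)·(1.4)) / 4 = 11.2/4 = 2.8

S is symmetric (S[j,i] = S[i,j]). Assembling:

S = [[2, 0.25],
 [0.25, 2.8]]


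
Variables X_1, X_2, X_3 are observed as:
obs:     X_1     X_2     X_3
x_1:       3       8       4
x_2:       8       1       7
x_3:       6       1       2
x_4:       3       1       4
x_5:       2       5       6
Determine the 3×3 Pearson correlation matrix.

Step 1 — column means:
  mean(X_1) = (3 + 8 + 6 + 3 + 2) / 5 = 22/5 = 4.4
  mean(X_2) = (8 + 1 + 1 + 1 + 5) / 5 = 16/5 = 3.2
  mean(X_3) = (4 + 7 + 2 + 4 + 6) / 5 = 23/5 = 4.6

Step 2 — sample variances and covariances s[i,j] = (1/(n-1)) · Σ_k (x_{k,i} - mean_i) · (x_{k,j} - mean_j), with n-1 = 4:
  s[X_1,X_1] = ((-1.4)·(-1.4) + (3.6)·(3.6) + (1.6)·(1.6) + (-1.4)·(-1.4) + (-2.4)·(-2.4)) / 4 = 25.2/4 = 6.3
  s[X_1,X_2] = ((-1.4)·(4.8) + (3.6)·(-2.2) + (1.6)·(-2.2) + (-1.4)·(-2.2) + (-2.4)·(1.8)) / 4 = -19.4/4 = -4.85
  s[X_1,X_3] = ((-1.4)·(-0.6) + (3.6)·(2.4) + (1.6)·(-2.6) + (-1.4)·(-0.6) + (-2.4)·(1.4)) / 4 = 2.8/4 = 0.7
  s[X_2,X_2] = ((4.8)·(4.8) + (-2.2)·(-2.2) + (-2.2)·(-2.2) + (-2.2)·(-2.2) + (1.8)·(1.8)) / 4 = 40.8/4 = 10.2
  s[X_2,X_3] = ((4.8)·(-0.6) + (-2.2)·(2.4) + (-2.2)·(-2.6) + (-2.2)·(-0.6) + (1.8)·(1.4)) / 4 = 1.4/4 = 0.35
  s[X_3,X_3] = ((-0.6)·(-0.6) + (2.4)·(2.4) + (-2.6)·(-2.6) + (-0.6)·(-0.6) + (1.4)·(1.4)) / 4 = 15.2/4 = 3.8
  Sample standard deviations s_i = √(s[i,i]):
  s(X_1) = √(6.3) = 2.51
  s(X_2) = √(10.2) = 3.1937
  s(X_3) = √(3.8) = 1.9494

Step 3 — r_{ij} = s_{ij} / (s_i · s_j):
  r[X_1,X_1] = 1 (diagonal).
  r[X_1,X_2] = -4.85 / (2.51 · 3.1937) = -4.85 / 8.0162 = -0.605
  r[X_1,X_3] = 0.7 / (2.51 · 1.9494) = 0.7 / 4.8929 = 0.1431
  r[X_2,X_2] = 1 (diagonal).
  r[X_2,X_3] = 0.35 / (3.1937 · 1.9494) = 0.35 / 6.2258 = 0.0562
  r[X_3,X_3] = 1 (diagonal).

R is symmetric with unit diagonal. Assembling:

R = [[1, -0.605, 0.1431],
 [-0.605, 1, 0.0562],
 [0.1431, 0.0562, 1]]


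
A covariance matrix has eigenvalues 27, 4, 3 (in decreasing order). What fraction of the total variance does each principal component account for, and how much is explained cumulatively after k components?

Step 1 — total variance = trace(Sigma) = Σ λ_i = 27 + 4 + 3 = 34.

Step 2 — fraction explained by component i = λ_i / Σ λ:
  PC1: 27/34 = 0.7941
  PC2: 4/34 = 0.1176
  PC3: 3/34 = 0.0882

Step 3 — cumulative fraction after k components = (λ_1 + ... + λ_k) / Σ λ:
  k = 1: 27/34 = 0.7941
  k = 2: (27 + 4)/34 = 31/34 = 0.9118
  k = 3: (27 + 4 + 3)/34 = 34/34 = 1

Summary (fraction, with percent):

explained: PC1 0.7941 (79.41%), PC2 0.1176 (11.76%), PC3 0.0882 (8.82%);  cumulative: 0.7941, 0.9118, 1


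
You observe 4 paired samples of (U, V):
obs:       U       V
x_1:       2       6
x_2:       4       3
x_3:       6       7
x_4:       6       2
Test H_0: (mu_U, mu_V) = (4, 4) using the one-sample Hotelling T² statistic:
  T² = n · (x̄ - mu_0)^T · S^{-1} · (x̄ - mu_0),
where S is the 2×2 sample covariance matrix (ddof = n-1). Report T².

Step 1 — sample mean vector:
  mean(U) = (2 + 4 + 6 + 6) / 4 = 18/4 = 4.5
  mean(V) = (6 + 3 + 7 + 2) / 4 = 18/4 = 4.5
  x̄ = (4.5, 4.5),  deviation x̄ - mu_0 = (4.5, 4.5) - (4, 4) = (0.5, 0.5).

Step 2 — sample covariance matrix, S[i,j] = (1/(n-1)) · Σ_k (x_{k,i} - mean_i) · (x_{k,j} - mean_j), divisor n-1 = 3:
  S[U,U] = ((-2.5)·(-2.5) + (-0.5)·(-0.5) + (1.5)·(1.5) + (1.5)·(1.5)) / 3 = 11/3 = 3.6667
  S[U,V] = ((-2.5)·(1.5) + (-0.5)·(-1.5) + (1.5)·(2.5) + (1.5)·(-2.5)) / 3 = -3/3 = -1
  S[V,V] = ((1.5)·(1.5) + (-1.5)·(-1.5) + (2.5)·(2.5) + (-2.5)·(-2.5)) / 3 = 17/3 = 5.6667
  S = [[3.6667, -1],
 [-1, 5.6667]].

Step 3 — invert S. det(S) = 3.6667·5.6667 - (-1)² = 19.7778.
  S^{-1} = (1/det) · [[d, -b], [-b, a]] = [[0.2865, 0.0506],
 [0.0506, 0.1854]].

Step 4 — quadratic form (x̄ - mu_0)^T · S^{-1} · (x̄ - mu_0):
  S^{-1} · (x̄ - mu_0) = (0.1685, 0.118),
  (x̄ - mu_0)^T · [...] = (0.5)·(0.1685) + (0.5)·(0.118) = 0.1433.

Step 5 — scale by n: T² = 4 · 0.1433 = 0.573.

T² ≈ 0.573


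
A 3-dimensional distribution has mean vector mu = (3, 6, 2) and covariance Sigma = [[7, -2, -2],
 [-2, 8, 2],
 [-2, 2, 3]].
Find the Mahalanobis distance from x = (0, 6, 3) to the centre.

Step 1 — centre the observation: (x - mu) = (-3, 0, 1).

Step 2 — invert Sigma (cofactor / det for 3×3, or solve directly):
  Sigma^{-1} = [[0.1786, 0.0179, 0.1071],
 [0.0179, 0.1518, -0.0893],
 [0.1071, -0.0893, 0.4643]].

Step 3 — form the quadratic (x - mu)^T · Sigma^{-1} · (x - mu):
  Sigma^{-1} · (x - mu) = (-0.4286, -0.1429, 0.1429).
  (x - mu)^T · [Sigma^{-1} · (x - mu)] = (-3)·(-0.4286) + (0)·(-0.1429) + (1)·(0.1429) = 1.4286.

Step 4 — take square root: d = √(1.4286) ≈ 1.1952.

d(x, mu) = √(1.4286) ≈ 1.1952


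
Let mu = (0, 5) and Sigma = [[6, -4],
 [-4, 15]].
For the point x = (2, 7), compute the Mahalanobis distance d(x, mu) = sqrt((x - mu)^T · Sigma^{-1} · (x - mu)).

Step 1 — centre the observation: (x - mu) = (2, 2).

Step 2 — invert Sigma. det(Sigma) = 6·15 - (-4)² = 74.
  Sigma^{-1} = (1/det) · [[d, -b], [-b, a]] = [[0.2027, 0.0541],
 [0.0541, 0.0811]].

Step 3 — form the quadratic (x - mu)^T · Sigma^{-1} · (x - mu):
  Sigma^{-1} · (x - mu) = (0.5135, 0.2703).
  (x - mu)^T · [Sigma^{-1} · (x - mu)] = (2)·(0.5135) + (2)·(0.2703) = 1.5676.

Step 4 — take square root: d = √(1.5676) ≈ 1.252.

d(x, mu) = √(1.5676) ≈ 1.252


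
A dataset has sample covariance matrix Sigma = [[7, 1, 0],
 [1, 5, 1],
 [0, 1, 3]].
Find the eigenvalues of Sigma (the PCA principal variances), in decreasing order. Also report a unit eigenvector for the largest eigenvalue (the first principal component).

Step 1 — characteristic polynomial p(λ) = det(λI - Sigma) = λ³ - tr·λ² + c_1·λ - det, where tr = trace, c_1 = sum of the principal 2×2 minors, det = det(Sigma):
  tr = 7 + 5 + 3 = 15,
  c_1 = (7·5 - (1)²) + (7·3 - (0)²) + (5·3 - (1)²) = 34 + 21 + 14 = 69,
  det = 7·(5·3 - (1)²) - (1)·((1)·3 - (1)·(0)) + (0)·((1)·(1) - 5·(0)) = 7·(14) - (1)·(3) + (0)·(1) = 95.
  So p(λ) = λ³ - 15λ² + 69λ - 95.
Step 2 — look for an integer root (rational root theorem: any rational root is an integer divisor of 95). Testing λ = 5:
  p(5) = 125 - 375 + 345 - 95 = 0  ✓
  Dividing out (λ - 5): p(λ) = (λ - 5)(λ² - 10λ + 19).
Step 3 — remaining eigenvalues from the quadratic λ² - 10λ + 19 = 0:
  Δ = 10² - 4·19 = 100 - 76 = 24,  λ = (10 ± √24)/2 = (10 ± 4.899)/2 ≈ 7.4495 or 2.5505.
  Sorted: λ_1 = 7.4495,  λ_2 = 5,  λ_3 = 2.5505  (check: sum = 15 = tr ✓).

Step 4 — unit eigenvector for λ_1 ≈ 7.4495: v spans the null space of (Sigma - λ_1 I), whose rows are
  r_1 = (-0.4495, 1, 0),  r_2 = (1, -2.4495, 1),  r_3 = (0, 1, -4.4495).
  v is orthogonal to every row, so take v ∝ r_1 × r_2 = ((1)·(1) - (0)·(-2.4495), (0)·(1) - (-0.4495)·(1), (-0.4495)·(-2.4495) - (1)·(1)) ≈ (1, 0.4495, 0.101).
  Let u = (1, 0.4495, 0.101).
  ||u|| = √((1)² + (0.4495)² + (0.101)²) = √(1.2122) ≈ 1.101,  v_1 = u/||u|| ≈ (0.9082, 0.4082, 0.0918) (||v_1|| = 1).

λ_1 = 7.4495,  λ_2 = 5,  λ_3 = 2.5505;  v_1 ≈ (0.9082, 0.4082, 0.0918)


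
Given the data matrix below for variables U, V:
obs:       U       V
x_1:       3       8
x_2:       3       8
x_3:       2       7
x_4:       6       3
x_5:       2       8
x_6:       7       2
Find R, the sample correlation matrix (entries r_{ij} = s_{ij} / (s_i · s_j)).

Step 1 — column means:
  mean(U) = (3 + 3 + 2 + 6 + 2 + 7) / 6 = 23/6 = 3.8333
  mean(V) = (8 + 8 + 7 + 3 + 8 + 2) / 6 = 36/6 = 6

Step 2 — sample variances and covariances s[i,j] = (1/(n-1)) · Σ_k (x_{k,i} - mean_i) · (x_{k,j} - mean_j), with n-1 = 5:
  s[U,U] = ((-0.8333)·(-0.8333) + (-0.8333)·(-0.8333) + (-1.8333)·(-1.8333) + (2.1667)·(2.1667) + (-1.8333)·(-1.8333) + (3.1667)·(3.1667)) / 5 = 22.8333/5 = 4.5667
  s[U,V] = ((-0.8333)·(2) + (-0.8333)·(2) + (-1.8333)·(1) + (2.1667)·(-3) + (-1.8333)·(2) + (3.1667)·(-4)) / 5 = -28/5 = -5.6
  s[V,V] = ((2)·(2) + (2)·(2) + (1)·(1) + (-3)·(-3) + (2)·(2) + (-4)·(-4)) / 5 = 38/5 = 7.6
  Sample standard deviations s_i = √(s[i,i]):
  s(U) = √(4.5667) = 2.137
  s(V) = √(7.6) = 2.7568

Step 3 — r_{ij} = s_{ij} / (s_i · s_j):
  r[U,U] = 1 (diagonal).
  r[U,V] = -5.6 / (2.137 · 2.7568) = -5.6 / 5.8912 = -0.9506
  r[V,V] = 1 (diagonal).

R is symmetric with unit diagonal. Assembling:

R = [[1, -0.9506],
 [-0.9506, 1]]


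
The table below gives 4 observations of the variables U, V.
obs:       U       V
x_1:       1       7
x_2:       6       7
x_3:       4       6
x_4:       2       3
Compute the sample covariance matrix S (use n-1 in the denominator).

Step 1 — column means:
  mean(U) = (1 + 6 + 4 + 2) / 4 = 13/4 = 3.25
  mean(V) = (7 + 7 + 6 + 3) / 4 = 23/4 = 5.75

Step 2 — sample covariance S[i,j] = (1/(n-1)) · Σ_k (x_{k,i} - mean_i) · (x_{k,j} - mean_j), with n-1 = 3.
  S[U,U] = ((-2.25)·(-2.25) + (2.75)·(2.75) + (0.75)·(0.75) + (-1.25)·(-1.25)) / 3 = 14.75/3 = 4.9167
  S[U,V] = ((-2.25)·(1.25) + (2.75)·(1.25) + (0.75)·(0.25) + (-1.25)·(-2.75)) / 3 = 4.25/3 = 1.4167
  S[V,V] = ((1.25)·(1.25) + (1.25)·(1.25) + (0.25)·(0.25) + (-2.75)·(-2.75)) / 3 = 10.75/3 = 3.5833

S is symmetric (S[j,i] = S[i,j]). Assembling:

S = [[4.9167, 1.4167],
 [1.4167, 3.5833]]


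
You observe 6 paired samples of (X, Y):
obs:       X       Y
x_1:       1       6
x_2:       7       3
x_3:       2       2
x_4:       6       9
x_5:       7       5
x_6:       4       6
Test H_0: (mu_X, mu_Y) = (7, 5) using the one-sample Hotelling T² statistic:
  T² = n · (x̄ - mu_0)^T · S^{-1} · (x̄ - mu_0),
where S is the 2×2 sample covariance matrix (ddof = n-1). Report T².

Step 1 — sample mean vector:
  mean(X) = (1 + 7 + 2 + 6 + 7 + 4) / 6 = 27/6 = 4.5
  mean(Y) = (6 + 3 + 2 + 9 + 5 + 6) / 6 = 31/6 = 5.1667
  x̄ = (4.5, 5.1667),  deviation x̄ - mu_0 = (4.5, 5.1667) - (7, 5) = (-2.5, 0.1667).

Step 2 — sample covariance matrix, S[i,j] = (1/(n-1)) · Σ_k (x_{k,i} - mean_i) · (x_{k,j} - mean_j), divisor n-1 = 5:
  S[X,X] = ((-3.5)·(-3.5) + (2.5)·(2.5) + (-2.5)·(-2.5) + (1.5)·(1.5) + (2.5)·(2.5) + (-0.5)·(-0.5)) / 5 = 33.5/5 = 6.7
  S[X,Y] = ((-3.5)·(0.8333) + (2.5)·(-2.1667) + (-2.5)·(-3.1667) + (1.5)·(3.8333) + (2.5)·(-0.1667) + (-0.5)·(0.8333)) / 5 = 4.5/5 = 0.9
  S[Y,Y] = ((0.8333)·(0.8333) + (-2.1667)·(-2.1667) + (-3.1667)·(-3.1667) + (3.8333)·(3.8333) + (-0.1667)·(-0.1667) + (0.8333)·(0.8333)) / 5 = 30.8333/5 = 6.1667
  S = [[6.7, 0.9],
 [0.9, 6.1667]].

Step 3 — invert S. det(S) = 6.7·6.1667 - (0.9)² = 40.5067.
  S^{-1} = (1/det) · [[d, -b], [-b, a]] = [[0.1522, -0.0222],
 [-0.0222, 0.1654]].

Step 4 — quadratic form (x̄ - mu_0)^T · S^{-1} · (x̄ - mu_0):
  S^{-1} · (x̄ - mu_0) = (-0.3843, 0.0831),
  (x̄ - mu_0)^T · [...] = (-2.5)·(-0.3843) + (0.1667)·(0.0831) = 0.9746.

Step 5 — scale by n: T² = 6 · 0.9746 = 5.8476.

T² ≈ 5.8476


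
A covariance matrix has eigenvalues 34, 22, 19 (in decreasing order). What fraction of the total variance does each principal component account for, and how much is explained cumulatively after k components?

Step 1 — total variance = trace(Sigma) = Σ λ_i = 34 + 22 + 19 = 75.

Step 2 — fraction explained by component i = λ_i / Σ λ:
  PC1: 34/75 = 0.4533
  PC2: 22/75 = 0.2933
  PC3: 19/75 = 0.2533

Step 3 — cumulative fraction after k components = (λ_1 + ... + λ_k) / Σ λ:
  k = 1: 34/75 = 0.4533
  k = 2: (34 + 22)/75 = 56/75 = 0.7467
  k = 3: (34 + 22 + 19)/75 = 75/75 = 1

Summary (fraction, with percent):

explained: PC1 0.4533 (45.33%), PC2 0.2933 (29.33%), PC3 0.2533 (25.33%);  cumulative: 0.4533, 0.7467, 1


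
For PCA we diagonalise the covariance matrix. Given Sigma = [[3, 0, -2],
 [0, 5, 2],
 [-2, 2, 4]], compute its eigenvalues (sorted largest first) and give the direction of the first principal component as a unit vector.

Step 1 — characteristic polynomial p(λ) = det(λI - Sigma) = λ³ - tr·λ² + c_1·λ - det, where tr = trace, c_1 = sum of the principal 2×2 minors, det = det(Sigma):
  tr = 3 + 5 + 4 = 12,
  c_1 = (3·5 - (0)²) + (3·4 - (-2)²) + (5·4 - (2)²) = 15 + 8 + 16 = 39,
  det = 3·(5·4 - (2)²) - (0)·((0)·4 - (2)·(-2)) + (-2)·((0)·(2) - 5·(-2)) = 3·(16) - (0)·(4) + (-2)·(10) = 28.
  So p(λ) = λ³ - 12λ² + 39λ - 28.
Step 2 — look for an integer root (rational root theorem: any rational root is an integer divisor of 28). Testing λ = 1:
  p(1) = 1 - 12 + 39 - 28 = 0  ✓
  Dividing out (λ - 1): p(λ) = (λ - 1)(λ² - 11λ + 28).
Step 3 — remaining eigenvalues from the quadratic λ² - 11λ + 28 = 0:
  Δ = 11² - 4·28 = 121 - 112 = 9,  λ = (11 ± √9)/2 = (11 ± 3)/2 = 7 or 4.
  Sorted: λ_1 = 7,  λ_2 = 4,  λ_3 = 1  (check: sum = 12 = tr ✓).

Step 4 — unit eigenvector for λ_1 = 7: v spans the null space of (Sigma - λ_1 I), whose rows are
  r_1 = (-4, 0, -2),  r_2 = (0, -2, 2),  r_3 = (-2, 2, -3).
  v is orthogonal to every row, so take v ∝ r_1 × r_2 = ((0)·(2) - (-2)·(-2), (-2)·(0) - (-4)·(2), (-4)·(-2) - (0)·(0)) = (-4, 8, 8).
  Rescale (divide by 4; multiply by -1 so the first nonzero entry is positive): u = (1, -2, -2).
  ||u|| = √((1)² + (-2)² + (-2)²) = √(9) = 3,  v_1 = u/||u|| ≈ (0.3333, -0.6667, -0.6667) (||v_1|| = 1).

λ_1 = 7,  λ_2 = 4,  λ_3 = 1;  v_1 ≈ (0.3333, -0.6667, -0.6667)


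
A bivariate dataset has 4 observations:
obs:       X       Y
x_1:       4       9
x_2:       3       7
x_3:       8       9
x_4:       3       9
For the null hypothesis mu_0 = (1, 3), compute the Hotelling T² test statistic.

Step 1 — sample mean vector:
  mean(X) = (4 + 3 + 8 + 3) / 4 = 18/4 = 4.5
  mean(Y) = (9 + 7 + 9 + 9) / 4 = 34/4 = 8.5
  x̄ = (4.5, 8.5),  deviation x̄ - mu_0 = (4.5, 8.5) - (1, 3) = (3.5, 5.5).

Step 2 — sample covariance matrix, S[i,j] = (1/(n-1)) · Σ_k (x_{k,i} - mean_i) · (x_{k,j} - mean_j), divisor n-1 = 3:
  S[X,X] = ((-0.5)·(-0.5) + (-1.5)·(-1.5) + (3.5)·(3.5) + (-1.5)·(-1.5)) / 3 = 17/3 = 5.6667
  S[X,Y] = ((-0.5)·(0.5) + (-1.5)·(-1.5) + (3.5)·(0.5) + (-1.5)·(0.5)) / 3 = 3/3 = 1
  S[Y,Y] = ((0.5)·(0.5) + (-1.5)·(-1.5) + (0.5)·(0.5) + (0.5)·(0.5)) / 3 = 3/3 = 1
  S = [[5.6667, 1],
 [1, 1]].

Step 3 — invert S. det(S) = 5.6667·1 - (1)² = 4.6667.
  S^{-1} = (1/det) · [[d, -b], [-b, a]] = [[0.2143, -0.2143],
 [-0.2143, 1.2143]].

Step 4 — quadratic form (x̄ - mu_0)^T · S^{-1} · (x̄ - mu_0):
  S^{-1} · (x̄ - mu_0) = (-0.4286, 5.9286),
  (x̄ - mu_0)^T · [...] = (3.5)·(-0.4286) + (5.5)·(5.9286) = 31.1071.

Step 5 — scale by n: T² = 4 · 31.1071 = 124.4286.

T² ≈ 124.4286


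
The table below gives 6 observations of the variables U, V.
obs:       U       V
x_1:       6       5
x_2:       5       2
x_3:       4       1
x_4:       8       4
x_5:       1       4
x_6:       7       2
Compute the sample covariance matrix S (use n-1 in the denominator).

Step 1 — column means:
  mean(U) = (6 + 5 + 4 + 8 + 1 + 7) / 6 = 31/6 = 5.1667
  mean(V) = (5 + 2 + 1 + 4 + 4 + 2) / 6 = 18/6 = 3

Step 2 — sample covariance S[i,j] = (1/(n-1)) · Σ_k (x_{k,i} - mean_i) · (x_{k,j} - mean_j), with n-1 = 5.
  S[U,U] = ((0.8333)·(0.8333) + (-0.1667)·(-0.1667) + (-1.1667)·(-1.1667) + (2.8333)·(2.8333) + (-4.1667)·(-4.1667) + (1.8333)·(1.8333)) / 5 = 30.8333/5 = 6.1667
  S[U,V] = ((0.8333)·(2) + (-0.1667)·(-1) + (-1.1667)·(-2) + (2.8333)·(1) + (-4.1667)·(1) + (1.8333)·(-1)) / 5 = 1/5 = 0.2
  S[V,V] = ((2)·(2) + (-1)·(-1) + (-2)·(-2) + (1)·(1) + (1)·(1) + (-1)·(-1)) / 5 = 12/5 = 2.4

S is symmetric (S[j,i] = S[i,j]). Assembling:

S = [[6.1667, 0.2],
 [0.2, 2.4]]


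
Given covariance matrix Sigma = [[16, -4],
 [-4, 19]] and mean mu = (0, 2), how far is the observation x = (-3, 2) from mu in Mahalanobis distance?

Step 1 — centre the observation: (x - mu) = (-3, 0).

Step 2 — invert Sigma. det(Sigma) = 16·19 - (-4)² = 288.
  Sigma^{-1} = (1/det) · [[d, -b], [-b, a]] = [[0.066, 0.0139],
 [0.0139, 0.0556]].

Step 3 — form the quadratic (x - mu)^T · Sigma^{-1} · (x - mu):
  Sigma^{-1} · (x - mu) = (-0.1979, -0.0417).
  (x - mu)^T · [Sigma^{-1} · (x - mu)] = (-3)·(-0.1979) + (0)·(-0.0417) = 0.5938.

Step 4 — take square root: d = √(0.5938) ≈ 0.7706.

d(x, mu) = √(0.5938) ≈ 0.7706


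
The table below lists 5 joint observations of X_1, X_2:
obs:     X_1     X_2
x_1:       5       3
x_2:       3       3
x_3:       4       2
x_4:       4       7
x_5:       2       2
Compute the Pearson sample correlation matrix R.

Step 1 — column means:
  mean(X_1) = (5 + 3 + 4 + 4 + 2) / 5 = 18/5 = 3.6
  mean(X_2) = (3 + 3 + 2 + 7 + 2) / 5 = 17/5 = 3.4

Step 2 — sample variances and covariances s[i,j] = (1/(n-1)) · Σ_k (x_{k,i} - mean_i) · (x_{k,j} - mean_j), with n-1 = 4:
  s[X_1,X_1] = ((1.4)·(1.4) + (-0.6)·(-0.6) + (0.4)·(0.4) + (0.4)·(0.4) + (-1.6)·(-1.6)) / 4 = 5.2/4 = 1.3
  s[X_1,X_2] = ((1.4)·(-0.4) + (-0.6)·(-0.4) + (0.4)·(-1.4) + (0.4)·(3.6) + (-1.6)·(-1.4)) / 4 = 2.8/4 = 0.7
  s[X_2,X_2] = ((-0.4)·(-0.4) + (-0.4)·(-0.4) + (-1.4)·(-1.4) + (3.6)·(3.6) + (-1.4)·(-1.4)) / 4 = 17.2/4 = 4.3
  Sample standard deviations s_i = √(s[i,i]):
  s(X_1) = √(1.3) = 1.1402
  s(X_2) = √(4.3) = 2.0736

Step 3 — r_{ij} = s_{ij} / (s_i · s_j):
  r[X_1,X_1] = 1 (diagonal).
  r[X_1,X_2] = 0.7 / (1.1402 · 2.0736) = 0.7 / 2.3643 = 0.2961
  r[X_2,X_2] = 1 (diagonal).

R is symmetric with unit diagonal. Assembling:

R = [[1, 0.2961],
 [0.2961, 1]]


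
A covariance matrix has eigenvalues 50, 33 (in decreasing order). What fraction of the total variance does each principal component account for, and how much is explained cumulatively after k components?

Step 1 — total variance = trace(Sigma) = Σ λ_i = 50 + 33 = 83.

Step 2 — fraction explained by component i = λ_i / Σ λ:
  PC1: 50/83 = 0.6024
  PC2: 33/83 = 0.3976

Step 3 — cumulative fraction after k components = (λ_1 + ... + λ_k) / Σ λ:
  k = 1: 50/83 = 0.6024
  k = 2: (50 + 33)/83 = 83/83 = 1

Summary (fraction, with percent):

explained: PC1 0.6024 (60.24%), PC2 0.3976 (39.76%);  cumulative: 0.6024, 1


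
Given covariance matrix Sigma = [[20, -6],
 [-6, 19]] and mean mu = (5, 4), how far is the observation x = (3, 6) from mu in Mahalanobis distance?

Step 1 — centre the observation: (x - mu) = (-2, 2).

Step 2 — invert Sigma. det(Sigma) = 20·19 - (-6)² = 344.
  Sigma^{-1} = (1/det) · [[d, -b], [-b, a]] = [[0.0552, 0.0174],
 [0.0174, 0.0581]].

Step 3 — form the quadratic (x - mu)^T · Sigma^{-1} · (x - mu):
  Sigma^{-1} · (x - mu) = (-0.0756, 0.0814).
  (x - mu)^T · [Sigma^{-1} · (x - mu)] = (-2)·(-0.0756) + (2)·(0.0814) = 0.314.

Step 4 — take square root: d = √(0.314) ≈ 0.5603.

d(x, mu) = √(0.314) ≈ 0.5603


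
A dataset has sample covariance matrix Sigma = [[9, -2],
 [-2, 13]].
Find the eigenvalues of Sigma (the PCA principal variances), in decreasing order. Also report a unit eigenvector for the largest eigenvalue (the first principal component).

Step 1 — characteristic polynomial of 2×2 Sigma:
  det(Sigma - λI) = λ² - trace · λ + det = 0.
  trace = 9 + 13 = 22, det = 9·13 - (-2)² = 113.
Step 2 — discriminant:
  Δ = trace² - 4·det = 484 - 452 = 32.
Step 3 — eigenvalues:
  λ = (trace ± √Δ)/2 = (22 ± 5.6569)/2,
  λ_1 = 13.8284,  λ_2 = 8.1716.

Step 4 — unit eigenvector for λ_1: solve (Sigma - λ_1 I)v = 0. First row:
  (9 - 13.8284)·v_x + (-2)·v_y = 0, i.e. (-4.8284)·v_x + (-2)·v_y = 0,
  so v ∝ (b, λ_1 - a) = (-2, 4.8284); multiply by -1 so the first entry is positive: u = (2, -4.8284).
  ||u|| = √((2)² + (-4.8284)²) = √(27.3137) ≈ 5.2263,
  v_1 = u/||u|| ≈ (0.3827, -0.9239) (||v_1|| = 1).

λ_1 = 13.8284,  λ_2 = 8.1716;  v_1 ≈ (0.3827, -0.9239)


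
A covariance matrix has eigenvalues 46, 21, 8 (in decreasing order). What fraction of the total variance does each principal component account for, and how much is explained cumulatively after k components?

Step 1 — total variance = trace(Sigma) = Σ λ_i = 46 + 21 + 8 = 75.

Step 2 — fraction explained by component i = λ_i / Σ λ:
  PC1: 46/75 = 0.6133
  PC2: 21/75 = 0.28
  PC3: 8/75 = 0.1067

Step 3 — cumulative fraction after k components = (λ_1 + ... + λ_k) / Σ λ:
  k = 1: 46/75 = 0.6133
  k = 2: (46 + 21)/75 = 67/75 = 0.8933
  k = 3: (46 + 21 + 8)/75 = 75/75 = 1

Summary (fraction, with percent):

explained: PC1 0.6133 (61.33%), PC2 0.28 (28%), PC3 0.1067 (10.67%);  cumulative: 0.6133, 0.8933, 1


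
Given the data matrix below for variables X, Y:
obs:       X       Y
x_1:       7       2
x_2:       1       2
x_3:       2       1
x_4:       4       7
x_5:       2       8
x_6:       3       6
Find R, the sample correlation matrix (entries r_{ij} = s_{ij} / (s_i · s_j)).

Step 1 — column means:
  mean(X) = (7 + 1 + 2 + 4 + 2 + 3) / 6 = 19/6 = 3.1667
  mean(Y) = (2 + 2 + 1 + 7 + 8 + 6) / 6 = 26/6 = 4.3333

Step 2 — sample variances and covariances s[i,j] = (1/(n-1)) · Σ_k (x_{k,i} - mean_i) · (x_{k,j} - mean_j), with n-1 = 5:
  s[X,X] = ((3.8333)·(3.8333) + (-2.1667)·(-2.1667) + (-1.1667)·(-1.1667) + (0.8333)·(0.8333) + (-1.1667)·(-1.1667) + (-0.1667)·(-0.1667)) / 5 = 22.8333/5 = 4.5667
  s[X,Y] = ((3.8333)·(-2.3333) + (-2.1667)·(-2.3333) + (-1.1667)·(-3.3333) + (0.8333)·(2.6667) + (-1.1667)·(3.6667) + (-0.1667)·(1.6667)) / 5 = -2.3333/5 = -0.4667
  s[Y,Y] = ((-2.3333)·(-2.3333) + (-2.3333)·(-2.3333) + (-3.3333)·(-3.3333) + (2.6667)·(2.6667) + (3.6667)·(3.6667) + (1.6667)·(1.6667)) / 5 = 45.3333/5 = 9.0667
  Sample standard deviations s_i = √(s[i,i]):
  s(X) = √(4.5667) = 2.137
  s(Y) = √(9.0667) = 3.0111

Step 3 — r_{ij} = s_{ij} / (s_i · s_j):
  r[X,X] = 1 (diagonal).
  r[X,Y] = -0.4667 / (2.137 · 3.0111) = -0.4667 / 6.4346 = -0.0725
  r[Y,Y] = 1 (diagonal).

R is symmetric with unit diagonal. Assembling:

R = [[1, -0.0725],
 [-0.0725, 1]]


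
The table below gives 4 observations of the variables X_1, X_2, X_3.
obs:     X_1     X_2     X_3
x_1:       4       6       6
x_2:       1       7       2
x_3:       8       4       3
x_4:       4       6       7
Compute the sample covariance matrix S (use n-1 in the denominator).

Step 1 — column means:
  mean(X_1) = (4 + 1 + 8 + 4) / 4 = 17/4 = 4.25
  mean(X_2) = (6 + 7 + 4 + 6) / 4 = 23/4 = 5.75
  mean(X_3) = (6 + 2 + 3 + 7) / 4 = 18/4 = 4.5

Step 2 — sample covariance S[i,j] = (1/(n-1)) · Σ_k (x_{k,i} - mean_i) · (x_{k,j} - mean_j), with n-1 = 3.
  S[X_1,X_1] = ((-0.25)·(-0.25) + (-3.25)·(-3.25) + (3.75)·(3.75) + (-0.25)·(-0.25)) / 3 = 24.75/3 = 8.25
  S[X_1,X_2] = ((-0.25)·(0.25) + (-3.25)·(1.25) + (3.75)·(-1.75) + (-0.25)·(0.25)) / 3 = -10.75/3 = -3.5833
  S[X_1,X_3] = ((-0.25)·(1.5) + (-3.25)·(-2.5) + (3.75)·(-1.5) + (-0.25)·(2.5)) / 3 = 1.5/3 = 0.5
  S[X_2,X_2] = ((0.25)·(0.25) + (1.25)·(1.25) + (-1.75)·(-1.75) + (0.25)·(0.25)) / 3 = 4.75/3 = 1.5833
  S[X_2,X_3] = ((0.25)·(1.5) + (1.25)·(-2.5) + (-1.75)·(-1.5) + (0.25)·(2.5)) / 3 = 0.5/3 = 0.1667
  S[X_3,X_3] = ((1.5)·(1.5) + (-2.5)·(-2.5) + (-1.5)·(-1.5) + (2.5)·(2.5)) / 3 = 17/3 = 5.6667

S is symmetric (S[j,i] = S[i,j]). Assembling:

S = [[8.25, -3.5833, 0.5],
 [-3.5833, 1.5833, 0.1667],
 [0.5, 0.1667, 5.6667]]
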